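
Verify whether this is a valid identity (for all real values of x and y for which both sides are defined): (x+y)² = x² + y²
No, this is NOT an identity.

Claim: (x+y)² = x² + y².
Test a specific point where both sides are defined: x = 3/2, y = -3.
LHS = (x+y)² ≈ 2.2500
RHS = x² + y² ≈ 11.2500
Since 2.2500 ≠ 11.2500, the equation fails at this point, so it cannot hold for all real values of x and y for which both sides are defined.
The correct expansion is (x+y)² = x² + 2xy + y²; the cross term 2xy is missing.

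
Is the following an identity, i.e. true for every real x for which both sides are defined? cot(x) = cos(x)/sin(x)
Yes, this is an identity.

Claim: cot(x) = cos(x)/sin(x).
Reasoning: cot(x) is defined as 1/tan(x) = 1/(sin(x)/cos(x)) = cos(x)/sin(x), wherever sin(x) ≠ 0.
So the two sides agree for every real x for which both sides are defined.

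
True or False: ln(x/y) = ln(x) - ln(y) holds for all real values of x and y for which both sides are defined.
Claim: ln(x/y) = ln(x) - ln(y).
Reasoning: Both sides are simultaneously defined only when x, y > 0. Write x = e^p, y = e^q. Then x/y = e^(p-q), so ln(x/y) = p - q = ln(x) - ln(y).
So the two sides agree for all real values of x and y for which both sides are defined.

Conclusion: True.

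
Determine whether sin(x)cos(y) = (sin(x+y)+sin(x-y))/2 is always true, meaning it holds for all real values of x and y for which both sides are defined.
Yes, this is an identity.

Claim: sin(x)cos(y) = (sin(x+y)+sin(x-y))/2.
Reasoning: sin(x+y) = sin(x)cos(y) + cos(x)sin(y) and sin(x-y) = sin(x)cos(y) - cos(x)sin(y). Adding, sin(x+y) + sin(x-y) = 2sin(x)cos(y); divide by 2.
So the two sides agree for all real values of x and y for which both sides are defined.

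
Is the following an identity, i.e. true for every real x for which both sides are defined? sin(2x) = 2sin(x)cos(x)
Yes, this is an identity.

Claim: sin(2x) = 2sin(x)cos(x).
Reasoning: Put y = x in the addition formula sin(x+y) = sin(x)cos(y) + cos(x)sin(y): sin(2x) = sin(x)cos(x) + cos(x)sin(x) = 2sin(x)cos(x).
So the two sides agree for every real x for which both sides are defined.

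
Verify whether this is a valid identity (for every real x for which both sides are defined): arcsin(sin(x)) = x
Claim: arcsin(sin(x)) = x.
Test a specific point where both sides are defined: x = 2π/3.
LHS = arcsin(sin(x)) ≈ 1.0472
RHS = x ≈ 2.0944
Since 1.0472 ≠ 2.0944, the equation fails at this point, so it cannot hold for every real x for which both sides are defined.
arcsin only returns values in [-π/2, π/2], so arcsin(sin(x)) = x holds only for x in that interval, not for all real x.

Conclusion: No, this is NOT an identity.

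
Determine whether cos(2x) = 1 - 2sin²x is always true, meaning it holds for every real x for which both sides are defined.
Yes, this is an identity.

Claim: cos(2x) = 1 - 2sin²x.
Reasoning: cos(2x) = cos²x - sin²x. Replace cos²x by 1 - sin²x: (1 - sin²x) - sin²x = 1 - 2sin²x.
So the two sides agree for every real x for which both sides are defined.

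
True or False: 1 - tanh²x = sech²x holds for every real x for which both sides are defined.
Claim: 1 - tanh²x = sech²x.
Reasoning: Divide cosh²x - sinh²x = 1 through by cosh²x (never zero): 1 - tanh²x = 1/cosh²x = sech²x.
So the two sides agree for every real x for which both sides are defined.

Conclusion: True.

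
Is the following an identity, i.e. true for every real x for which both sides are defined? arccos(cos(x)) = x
No, this is NOT an identity.

Claim: arccos(cos(x)) = x.
Test a specific point where both sides are defined: x = -π/6.
LHS = arccos(cos(x)) ≈ 0.5236
RHS = x ≈ -0.5236
Since 0.5236 ≠ -0.5236, the equation fails at this point, so it cannot hold for every real x for which both sides are defined.
arccos only returns values in [0, π], so arccos(cos(x)) = x holds only for x in that interval, not for all real x.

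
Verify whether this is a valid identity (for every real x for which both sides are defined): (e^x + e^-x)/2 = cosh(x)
Yes, this is an identity.

Claim: (e^x + e^-x)/2 = cosh(x).
Reasoning: This is exactly the definition of the hyperbolic cosine: cosh(x) := (e^x + e^-x)/2.
So the two sides agree for every real x for which both sides are defined.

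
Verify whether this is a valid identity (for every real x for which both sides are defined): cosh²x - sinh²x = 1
Yes, this is an identity.

Claim: cosh²x - sinh²x = 1.
Reasoning: With cosh(x) = (e^x + e^-x)/2 and sinh(x) = (e^x - e^-x)/2: cosh²x = (e^(2x) + 2 + e^(-2x))/4 and sinh²x = (e^(2x) - 2 + e^(-2x))/4. Subtracting leaves 4/4 = 1.
So the two sides agree for every real x for which both sides are defined.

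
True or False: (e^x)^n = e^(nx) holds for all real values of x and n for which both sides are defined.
True.

Claim: (e^x)^n = e^(nx).
Reasoning: e^x is a positive real number, and for a positive base B and real exponent n, B^n = e^(n·ln B). With B = e^x, ln B = x, so (e^x)^n = e^(n·x).
So the two sides agree for all real values of x and n for which both sides are defined.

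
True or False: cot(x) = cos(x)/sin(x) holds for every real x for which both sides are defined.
Claim: cot(x) = cos(x)/sin(x).
Reasoning: cot(x) is defined as 1/tan(x) = 1/(sin(x)/cos(x)) = cos(x)/sin(x), wherever sin(x) ≠ 0.
So the two sides agree for every real x for which both sides are defined.

Conclusion: True.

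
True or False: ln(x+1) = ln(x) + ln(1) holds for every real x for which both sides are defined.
False.

Claim: ln(x+1) = ln(x) + ln(1).
Test a specific point where both sides are defined: x = 3/2.
LHS = ln(x+1) ≈ 0.9163
RHS = ln(x) + ln(1) ≈ 0.4055
Since 0.9163 ≠ 0.4055, the equation fails at this point, so it cannot hold for every real x for which both sides are defined.
ln(1) = 0, so the right side is just ln(x), which differs from ln(x+1).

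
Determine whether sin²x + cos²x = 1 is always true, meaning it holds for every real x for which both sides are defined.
Claim: sin²x + cos²x = 1.
Reasoning: The point (cos x, sin x) lies on the unit circle X² + Y² = 1, so cos²x + sin²x = 1 for every real x.
So the two sides agree for every real x for which both sides are defined.

Conclusion: Yes, this is an identity.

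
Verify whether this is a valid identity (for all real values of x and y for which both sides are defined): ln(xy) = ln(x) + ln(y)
Claim: ln(xy) = ln(x) + ln(y).
Reasoning: Both sides are simultaneously defined only when x, y > 0. Write x = e^p, y = e^q (p = ln x, q = ln y). Then xy = e^p · e^q = e^(p+q), so ln(xy) = p + q = ln(x) + ln(y).
So the two sides agree for all real values of x and y for which both sides are defined.

Conclusion: Yes, this is an identity.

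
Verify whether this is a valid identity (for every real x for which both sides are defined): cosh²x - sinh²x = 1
Claim: cosh²x - sinh²x = 1.
Reasoning: With cosh(x) = (e^x + e^-x)/2 and sinh(x) = (e^x - e^-x)/2: cosh²x = (e^(2x) + 2 + e^(-2x))/4 and sinh²x = (e^(2x) - 2 + e^(-2x))/4. Subtracting leaves 4/4 = 1.
So the two sides agree for every real x for which both sides are defined.

Conclusion: Yes, this is an identity.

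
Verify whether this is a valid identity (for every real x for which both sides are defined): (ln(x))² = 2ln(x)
No, this is NOT an identity.

Claim: (ln(x))² = 2ln(x).
Test a specific point where both sides are defined: x = 5.
LHS = (ln(x))² ≈ 2.5903
RHS = 2ln(x) ≈ 3.2189
Since 2.5903 ≠ 3.2189, the equation fails at this point, so it cannot hold for every real x for which both sides are defined.
2ln(x) equals ln(x²), which is not the same as (ln x)².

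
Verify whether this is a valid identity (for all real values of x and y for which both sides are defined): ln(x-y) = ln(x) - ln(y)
Claim: ln(x-y) = ln(x) - ln(y).
Test a specific point where both sides are defined: x = 5, y = 1/2.
LHS = ln(x-y) ≈ 1.5041
RHS = ln(x) - ln(y) ≈ 2.3026
Since 1.5041 ≠ 2.3026, the equation fails at this point, so it cannot hold for all real values of x and y for which both sides are defined.
ln(x) - ln(y) = ln(x/y), not ln(x-y).

Conclusion: No, this is NOT an identity.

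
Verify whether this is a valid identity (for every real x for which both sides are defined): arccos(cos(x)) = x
No, this is NOT an identity.

Claim: arccos(cos(x)) = x.
Test a specific point where both sides are defined: x = -π/2.
LHS = arccos(cos(x)) ≈ 1.5708
RHS = x ≈ -1.5708
Since 1.5708 ≠ -1.5708, the equation fails at this point, so it cannot hold for every real x for which both sides are defined.
arccos only returns values in [0, π], so arccos(cos(x)) = x holds only for x in that interval, not for all real x.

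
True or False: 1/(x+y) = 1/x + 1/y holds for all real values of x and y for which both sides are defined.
False.

Claim: 1/(x+y) = 1/x + 1/y.
Test a specific point where both sides are defined: x = -1, y = 1/2.
LHS = 1/(x+y) ≈ -2.0000
RHS = 1/x + 1/y ≈ 1.0000
Since -2.0000 ≠ 1.0000, the equation fails at this point, so it cannot hold for all real values of x and y for which both sides are defined.
1/x + 1/y = (x+y)/(xy), which is not 1/(x+y).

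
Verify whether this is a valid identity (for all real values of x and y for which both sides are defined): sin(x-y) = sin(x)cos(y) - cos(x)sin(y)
Yes, this is an identity.

Claim: sin(x-y) = sin(x)cos(y) - cos(x)sin(y).
Reasoning: Replace y by -y in sin(x+y) = sin(x)cos(y) + cos(x)sin(y) and use cos(-y) = cos(y), sin(-y) = -sin(y): sin(x-y) = sin(x)cos(y) - cos(x)sin(y).
So the two sides agree for all real values of x and y for which both sides are defined.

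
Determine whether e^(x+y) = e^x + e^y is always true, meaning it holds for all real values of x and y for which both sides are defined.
No, this is NOT an identity.

Claim: e^(x+y) = e^x + e^y.
Test a specific point where both sides are defined: x = 2, y = 1/2.
LHS = e^(x+y) ≈ 12.1825
RHS = e^x + e^y ≈ 9.0378
Since 12.1825 ≠ 9.0378, the equation fails at this point, so it cannot hold for all real values of x and y for which both sides are defined.
The correct rule is e^(x+y) = e^x · e^y (a product, not a sum).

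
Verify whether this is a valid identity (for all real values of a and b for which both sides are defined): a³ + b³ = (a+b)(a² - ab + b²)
Claim: a³ + b³ = (a+b)(a² - ab + b²).
Reasoning: Expand the right side: (a+b)(a² - ab + b²) = a³ - a²b + ab² + a²b - ab² + b³ = a³ + b³ (the middle terms cancel in pairs).
So the two sides agree for all real values of a and b for which both sides are defined.

Conclusion: Yes, this is an identity.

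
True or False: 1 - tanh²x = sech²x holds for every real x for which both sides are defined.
Claim: 1 - tanh²x = sech²x.
Reasoning: Divide cosh²x - sinh²x = 1 through by cosh²x (never zero): 1 - tanh²x = 1/cosh²x = sech²x.
So the two sides agree for every real x for which both sides are defined.

Conclusion: True.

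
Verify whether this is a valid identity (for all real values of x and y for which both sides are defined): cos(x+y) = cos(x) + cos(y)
Claim: cos(x+y) = cos(x) + cos(y).
Test a specific point where both sides are defined: x = π/2, y = 2π/3.
LHS = cos(x+y) ≈ -0.8660
RHS = cos(x) + cos(y) ≈ -0.5000
Since -0.8660 ≠ -0.5000, the equation fails at this point, so it cannot hold for all real values of x and y for which both sides are defined.
The correct expansion is cos(x+y) = cos(x)cos(y) - sin(x)sin(y); cosine is not additive.

Conclusion: No, this is NOT an identity.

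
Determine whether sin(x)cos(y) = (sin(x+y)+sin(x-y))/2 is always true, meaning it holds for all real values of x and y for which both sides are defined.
Claim: sin(x)cos(y) = (sin(x+y)+sin(x-y))/2.
Reasoning: sin(x+y) = sin(x)cos(y) + cos(x)sin(y) and sin(x-y) = sin(x)cos(y) - cos(x)sin(y). Adding, sin(x+y) + sin(x-y) = 2sin(x)cos(y); divide by 2.
So the two sides agree for all real values of x and y for which both sides are defined.

Conclusion: Yes, this is an identity.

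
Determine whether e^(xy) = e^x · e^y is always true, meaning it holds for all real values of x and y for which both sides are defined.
Claim: e^(xy) = e^x · e^y.
Test a specific point where both sides are defined: x = 5, y = 3/2.
LHS = e^(xy) ≈ 1808.0424
RHS = e^x · e^y ≈ 665.1416
Since 1808.0424 ≠ 665.1416, the equation fails at this point, so it cannot hold for all real values of x and y for which both sides are defined.
e^x · e^y = e^(x+y), not e^(xy).

Conclusion: No, this is NOT an identity.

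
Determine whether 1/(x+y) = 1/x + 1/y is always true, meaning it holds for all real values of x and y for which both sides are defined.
No, this is NOT an identity.

Claim: 1/(x+y) = 1/x + 1/y.
Test a specific point where both sides are defined: x = 3/2, y = 1.
LHS = 1/(x+y) ≈ 0.4000
RHS = 1/x + 1/y ≈ 1.6667
Since 0.4000 ≠ 1.6667, the equation fails at this point, so it cannot hold for all real values of x and y for which both sides are defined.
1/x + 1/y = (x+y)/(xy), which is not 1/(x+y).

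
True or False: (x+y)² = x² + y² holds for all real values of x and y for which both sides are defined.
False.

Claim: (x+y)² = x² + y².
Test a specific point where both sides are defined: x = 5, y = 3.
LHS = (x+y)² ≈ 64.0000
RHS = x² + y² ≈ 34.0000
Since 64.0000 ≠ 34.0000, the equation fails at this point, so it cannot hold for all real values of x and y for which both sides are defined.
The correct expansion is (x+y)² = x² + 2xy + y²; the cross term 2xy is missing.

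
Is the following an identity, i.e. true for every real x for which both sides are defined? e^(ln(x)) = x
Claim: e^(ln(x)) = x.
Reasoning: For x > 0, ln(x) is by definition the exponent p such that e^p = x. Raising e to that exponent therefore returns x: e^(ln x) = x.
So the two sides agree for every real x for which both sides are defined.

Conclusion: Yes, this is an identity.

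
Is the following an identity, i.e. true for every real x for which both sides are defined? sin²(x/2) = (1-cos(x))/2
Yes, this is an identity.

Claim: sin²(x/2) = (1-cos(x))/2.
Reasoning: Use cos(2θ) = 1 - 2sin²θ with θ = x/2: cos(x) = 1 - 2sin²(x/2). Solving for sin²(x/2) gives (1 - cos(x))/2.
So the two sides agree for every real x for which both sides are defined.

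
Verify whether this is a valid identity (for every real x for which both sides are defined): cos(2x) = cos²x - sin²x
Claim: cos(2x) = cos²x - sin²x.
Reasoning: Put y = x in the addition formula cos(x+y) = cos(x)cos(y) - sin(x)sin(y): cos(2x) = cos²x - sin²x.
So the two sides agree for every real x for which both sides are defined.

Conclusion: Yes, this is an identity.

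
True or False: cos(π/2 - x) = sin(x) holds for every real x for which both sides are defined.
Claim: cos(π/2 - x) = sin(x).
Reasoning: Use cos(u - v) = cos(u)cos(v) + sin(u)sin(v) with u = π/2, v = x: cos(π/2)cos(x) + sin(π/2)sin(x) = 0·cos(x) + 1·sin(x) = sin(x).
So the two sides agree for every real x for which both sides are defined.

Conclusion: True.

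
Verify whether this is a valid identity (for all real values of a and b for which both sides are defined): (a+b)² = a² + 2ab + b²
Claim: (a+b)² = a² + 2ab + b².
Reasoning: Expand: (a+b)² = (a+b)(a+b) = a·a + a·b + b·a + b·b = a² + 2ab + b².
So the two sides agree for all real values of a and b for which both sides are defined.

Conclusion: Yes, this is an identity.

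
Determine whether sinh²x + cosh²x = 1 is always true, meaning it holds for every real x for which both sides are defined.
Claim: sinh²x + cosh²x = 1.
Test a specific point where both sides are defined: x = -2.
LHS = sinh²x + cosh²x ≈ 27.3082
RHS = 1 ≈ 1.0000
Since 27.3082 ≠ 1.0000, the equation fails at this point, so it cannot hold for every real x for which both sides are defined.
The correct hyperbolic identity is cosh²x - sinh²x = 1 (a difference); the sum sinh²x + cosh²x equals cosh(2x).

Conclusion: No, this is NOT an identity.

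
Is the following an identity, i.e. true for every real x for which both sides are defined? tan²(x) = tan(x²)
Claim: tan²(x) = tan(x²).
Test a specific point where both sides are defined: x = 2π/3.
LHS = tan²(x) ≈ 3.0000
RHS = tan(x²) ≈ 2.9590
Since 3.0000 ≠ 2.9590, the equation fails at this point, so it cannot hold for every real x for which both sides are defined.
tan²(x) means (tan x)², squaring the output; tan(x²) squares the input. These are different functions.

Conclusion: No, this is NOT an identity.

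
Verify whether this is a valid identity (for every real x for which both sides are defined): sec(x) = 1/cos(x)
Claim: sec(x) = 1/cos(x).
Reasoning: sec(x) is by definition the reciprocal of cos(x), wherever cos(x) ≠ 0.
So the two sides agree for every real x for which both sides are defined.

Conclusion: Yes, this is an identity.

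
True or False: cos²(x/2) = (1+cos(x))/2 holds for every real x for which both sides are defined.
Claim: cos²(x/2) = (1+cos(x))/2.
Reasoning: Use cos(2θ) = 2cos²θ - 1 with θ = x/2: cos(x) = 2cos²(x/2) - 1. Solving for cos²(x/2) gives (1 + cos(x))/2.
So the two sides agree for every real x for which both sides are defined.

Conclusion: True.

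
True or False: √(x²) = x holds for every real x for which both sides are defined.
False.

Claim: √(x²) = x.
Test a specific point where both sides are defined: x = -1.
LHS = √(x²) ≈ 1.0000
RHS = x ≈ -1.0000
Since 1.0000 ≠ -1.0000, the equation fails at this point, so it cannot hold for every real x for which both sides are defined.
√(x²) = |x|, which differs from x whenever x < 0 (both sides are defined for every real x).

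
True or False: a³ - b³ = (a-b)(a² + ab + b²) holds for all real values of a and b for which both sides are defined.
Claim: a³ - b³ = (a-b)(a² + ab + b²).
Reasoning: Expand the right side: (a-b)(a² + ab + b²) = a³ + a²b + ab² - a²b - ab² - b³ = a³ - b³ (the middle terms cancel in pairs).
So the two sides agree for all real values of a and b for which both sides are defined.

Conclusion: True.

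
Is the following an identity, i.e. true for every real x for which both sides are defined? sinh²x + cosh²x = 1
Claim: sinh²x + cosh²x = 1.
Test a specific point where both sides are defined: x = 1/2.
LHS = sinh²x + cosh²x ≈ 1.5431
RHS = 1 ≈ 1.0000
Since 1.5431 ≠ 1.0000, the equation fails at this point, so it cannot hold for every real x for which both sides are defined.
The correct hyperbolic identity is cosh²x - sinh²x = 1 (a difference); the sum sinh²x + cosh²x equals cosh(2x).

Conclusion: No, this is NOT an identity.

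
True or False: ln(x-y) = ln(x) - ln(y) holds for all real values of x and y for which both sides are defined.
False.

Claim: ln(x-y) = ln(x) - ln(y).
Test a specific point where both sides are defined: x = 2, y = 3/2.
LHS = ln(x-y) ≈ -0.6931
RHS = ln(x) - ln(y) ≈ 0.2877
Since -0.6931 ≠ 0.2877, the equation fails at this point, so it cannot hold for all real values of x and y for which both sides are defined.
ln(x) - ln(y) = ln(x/y), not ln(x-y).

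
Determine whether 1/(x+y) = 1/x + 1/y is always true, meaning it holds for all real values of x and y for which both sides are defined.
Claim: 1/(x+y) = 1/x + 1/y.
Test a specific point where both sides are defined: x = 4, y = 3.
LHS = 1/(x+y) ≈ 0.1429
RHS = 1/x + 1/y ≈ 0.5833
Since 0.1429 ≠ 0.5833, the equation fails at this point, so it cannot hold for all real values of x and y for which both sides are defined.
1/x + 1/y = (x+y)/(xy), which is not 1/(x+y).

Conclusion: No, this is NOT an identity.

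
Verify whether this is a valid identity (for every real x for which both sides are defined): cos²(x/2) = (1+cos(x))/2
Claim: cos²(x/2) = (1+cos(x))/2.
Reasoning: Use cos(2θ) = 2cos²θ - 1 with θ = x/2: cos(x) = 2cos²(x/2) - 1. Solving for cos²(x/2) gives (1 + cos(x))/2.
So the two sides agree for every real x for which both sides are defined.

Conclusion: Yes, this is an identity.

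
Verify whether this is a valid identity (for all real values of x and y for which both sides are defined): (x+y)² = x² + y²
Claim: (x+y)² = x² + y².
Test a specific point where both sides are defined: x = -3, y = 1/2.
LHS = (x+y)² ≈ 6.2500
RHS = x² + y² ≈ 9.2500
Since 6.2500 ≠ 9.2500, the equation fails at this point, so it cannot hold for all real values of x and y for which both sides are defined.
The correct expansion is (x+y)² = x² + 2xy + y²; the cross term 2xy is missing.

Conclusion: No, this is NOT an identity.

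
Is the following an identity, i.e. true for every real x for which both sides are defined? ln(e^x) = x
Yes, this is an identity.

Claim: ln(e^x) = x.
Reasoning: ln is the inverse of the exponential: ln(e^x) asks for the exponent p with e^p = e^x, and since e^p is one-to-one that exponent is p = x.
So the two sides agree for every real x for which both sides are defined.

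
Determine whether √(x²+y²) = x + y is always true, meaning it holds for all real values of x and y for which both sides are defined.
No, this is NOT an identity.

Claim: √(x²+y²) = x + y.
Test a specific point where both sides are defined: x = 3, y = -1.
LHS = √(x²+y²) ≈ 3.1623
RHS = x + y ≈ 2.0000
Since 3.1623 ≠ 2.0000, the equation fails at this point, so it cannot hold for all real values of x and y for which both sides are defined.
(x+y)² = x² + 2xy + y², not x² + y², so the square root does not split this way.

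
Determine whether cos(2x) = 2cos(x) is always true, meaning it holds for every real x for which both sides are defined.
No, this is NOT an identity.

Claim: cos(2x) = 2cos(x).
Test a specific point where both sides are defined: x = -π/4.
LHS = cos(2x) ≈ 0.0000
RHS = 2cos(x) ≈ 1.4142
Since 0.0000 ≠ 1.4142, the equation fails at this point, so it cannot hold for every real x for which both sides are defined.
The correct double-angle formula is cos(2x) = cos²x - sin²x.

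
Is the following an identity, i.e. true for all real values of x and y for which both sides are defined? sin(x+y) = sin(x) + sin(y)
No, this is NOT an identity.

Claim: sin(x+y) = sin(x) + sin(y).
Test a specific point where both sides are defined: x = π/3, y = -π/2.
LHS = sin(x+y) ≈ -0.5000
RHS = sin(x) + sin(y) ≈ -0.1340
Since -0.5000 ≠ -0.1340, the equation fails at this point, so it cannot hold for all real values of x and y for which both sides are defined.
The correct expansion is sin(x+y) = sin(x)cos(y) + cos(x)sin(y); sine is not additive.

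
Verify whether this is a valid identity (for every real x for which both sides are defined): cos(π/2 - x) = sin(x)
Claim: cos(π/2 - x) = sin(x).
Reasoning: Use cos(u - v) = cos(u)cos(v) + sin(u)sin(v) with u = π/2, v = x: cos(π/2)cos(x) + sin(π/2)sin(x) = 0·cos(x) + 1·sin(x) = sin(x).
So the two sides agree for every real x for which both sides are defined.

Conclusion: Yes, this is an identity.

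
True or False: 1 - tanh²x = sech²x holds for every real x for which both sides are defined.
Claim: 1 - tanh²x = sech²x.
Reasoning: Divide cosh²x - sinh²x = 1 through by cosh²x (never zero): 1 - tanh²x = 1/cosh²x = sech²x.
So the two sides agree for every real x for which both sides are defined.

Conclusion: True.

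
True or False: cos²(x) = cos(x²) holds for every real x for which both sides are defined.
Claim: cos²(x) = cos(x²).
Test a specific point where both sides are defined: x = 2π/3.
LHS = cos²(x) ≈ 0.2500
RHS = cos(x²) ≈ -0.3202
Since 0.2500 ≠ -0.3202, the equation fails at this point, so it cannot hold for every real x for which both sides are defined.
cos²(x) means (cos x)², squaring the output; cos(x²) squares the input. These are different functions.

Conclusion: False.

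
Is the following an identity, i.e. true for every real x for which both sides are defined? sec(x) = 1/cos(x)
Yes, this is an identity.

Claim: sec(x) = 1/cos(x).
Reasoning: sec(x) is by definition the reciprocal of cos(x), wherever cos(x) ≠ 0.
So the two sides agree for every real x for which both sides are defined.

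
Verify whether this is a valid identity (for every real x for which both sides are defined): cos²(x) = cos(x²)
No, this is NOT an identity.

Claim: cos²(x) = cos(x²).
Test a specific point where both sides are defined: x = 2π/3.
LHS = cos²(x) ≈ 0.2500
RHS = cos(x²) ≈ -0.3202
Since 0.2500 ≠ -0.3202, the equation fails at this point, so it cannot hold for every real x for which both sides are defined.
cos²(x) means (cos x)², squaring the output; cos(x²) squares the input. These are different functions.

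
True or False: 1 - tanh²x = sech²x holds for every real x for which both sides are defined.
Claim: 1 - tanh²x = sech²x.
Reasoning: Divide cosh²x - sinh²x = 1 through by cosh²x (never zero): 1 - tanh²x = 1/cosh²x = sech²x.
So the two sides agree for every real x for which both sides are defined.

Conclusion: True.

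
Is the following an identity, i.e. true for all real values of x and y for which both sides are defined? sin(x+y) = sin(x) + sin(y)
Claim: sin(x+y) = sin(x) + sin(y).
Test a specific point where both sides are defined: x = π, y = 3π/4.
LHS = sin(x+y) ≈ -0.7071
RHS = sin(x) + sin(y) ≈ 0.7071
Since -0.7071 ≠ 0.7071, the equation fails at this point, so it cannot hold for all real values of x and y for which both sides are defined.
The correct expansion is sin(x+y) = sin(x)cos(y) + cos(x)sin(y); sine is not additive.

Conclusion: No, this is NOT an identity.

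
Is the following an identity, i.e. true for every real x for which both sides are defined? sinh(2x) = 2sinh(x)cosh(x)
Yes, this is an identity.

Claim: sinh(2x) = 2sinh(x)cosh(x).
Reasoning: 2sinh(x)cosh(x) = 2 · (e^x - e^-x)/2 · (e^x + e^-x)/2 = (e^(2x) - e^(-2x))/2 = sinh(2x).
So the two sides agree for every real x for which both sides are defined.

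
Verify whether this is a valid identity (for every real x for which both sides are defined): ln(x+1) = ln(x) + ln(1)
No, this is NOT an identity.

Claim: ln(x+1) = ln(x) + ln(1).
Test a specific point where both sides are defined: x = 1/2.
LHS = ln(x+1) ≈ 0.4055
RHS = ln(x) + ln(1) ≈ -0.6931
Since 0.4055 ≠ -0.6931, the equation fails at this point, so it cannot hold for every real x for which both sides are defined.
ln(1) = 0, so the right side is just ln(x), which differs from ln(x+1).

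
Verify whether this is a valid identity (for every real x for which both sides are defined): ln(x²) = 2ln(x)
Claim: ln(x²) = 2ln(x).
Reasoning: The right side requires x > 0. For x > 0, x² = (e^(ln x))² = e^(2ln x), so ln(x²) = 2ln(x). (For x < 0 the right side is undefined, so those values are outside the claim.)
So the two sides agree for every real x for which both sides are defined.

Conclusion: Yes, this is an identity.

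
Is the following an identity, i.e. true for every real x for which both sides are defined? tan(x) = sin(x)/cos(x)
Claim: tan(x) = sin(x)/cos(x).
Reasoning: For an angle x whose terminal point on the unit circle is (cos x, sin x), tan(x) is defined as the ratio (second coordinate)/(first coordinate) = sin(x)/cos(x), wherever cos(x) ≠ 0.
So the two sides agree for every real x for which both sides are defined.

Conclusion: Yes, this is an identity.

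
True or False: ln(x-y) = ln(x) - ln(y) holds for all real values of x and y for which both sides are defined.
False.

Claim: ln(x-y) = ln(x) - ln(y).
Test a specific point where both sides are defined: x = 2, y = 1.
LHS = ln(x-y) ≈ 0.0000
RHS = ln(x) - ln(y) ≈ 0.6931
Since 0.0000 ≠ 0.6931, the equation fails at this point, so it cannot hold for all real values of x and y for which both sides are defined.
ln(x) - ln(y) = ln(x/y), not ln(x-y).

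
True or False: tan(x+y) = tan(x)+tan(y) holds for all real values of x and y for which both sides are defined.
Claim: tan(x+y) = tan(x)+tan(y).
Test a specific point where both sides are defined: x = -π/4, y = π/3.
LHS = tan(x+y) ≈ 0.2679
RHS = tan(x)+tan(y) ≈ 0.7321
Since 0.2679 ≠ 0.7321, the equation fails at this point, so it cannot hold for all real values of x and y for which both sides are defined.
The correct formula is tan(x+y) = (tan(x) + tan(y))/(1 - tan(x)tan(y)).

Conclusion: False.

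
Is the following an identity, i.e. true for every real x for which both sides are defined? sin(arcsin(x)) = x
Yes, this is an identity.

Claim: sin(arcsin(x)) = x.
Reasoning: For -1 ≤ x ≤ 1 (where arcsin is defined), arcsin(x) is by definition an angle whose sine equals x. Taking the sine of that angle returns x. (Note the other order, arcsin(sin x) = x, is NOT an identity.)
So the two sides agree for every real x for which both sides are defined.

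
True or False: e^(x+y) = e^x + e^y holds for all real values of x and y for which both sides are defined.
False.

Claim: e^(x+y) = e^x + e^y.
Test a specific point where both sides are defined: x = -1, y = -3.
LHS = e^(x+y) ≈ 0.0183
RHS = e^x + e^y ≈ 0.4177
Since 0.0183 ≠ 0.4177, the equation fails at this point, so it cannot hold for all real values of x and y for which both sides are defined.
The correct rule is e^(x+y) = e^x · e^y (a product, not a sum).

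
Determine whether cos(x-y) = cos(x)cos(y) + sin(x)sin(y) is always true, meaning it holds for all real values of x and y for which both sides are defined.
Claim: cos(x-y) = cos(x)cos(y) + sin(x)sin(y).
Reasoning: Replace y by -y in cos(x+y) = cos(x)cos(y) - sin(x)sin(y) and use cos(-y) = cos(y), sin(-y) = -sin(y): cos(x-y) = cos(x)cos(y) + sin(x)sin(y).
So the two sides agree for all real values of x and y for which both sides are defined.

Conclusion: Yes, this is an identity.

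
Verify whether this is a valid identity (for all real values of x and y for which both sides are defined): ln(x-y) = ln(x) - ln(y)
Claim: ln(x-y) = ln(x) - ln(y).
Test a specific point where both sides are defined: x = 3, y = 1/2.
LHS = ln(x-y) ≈ 0.9163
RHS = ln(x) - ln(y) ≈ 1.7918
Since 0.9163 ≠ 1.7918, the equation fails at this point, so it cannot hold for all real values of x and y for which both sides are defined.
ln(x) - ln(y) = ln(x/y), not ln(x-y).

Conclusion: No, this is NOT an identity.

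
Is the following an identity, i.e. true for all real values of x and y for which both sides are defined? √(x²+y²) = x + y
Claim: √(x²+y²) = x + y.
Test a specific point where both sides are defined: x = -2, y = -1.
LHS = √(x²+y²) ≈ 2.2361
RHS = x + y ≈ -3.0000
Since 2.2361 ≠ -3.0000, the equation fails at this point, so it cannot hold for all real values of x and y for which both sides are defined.
(x+y)² = x² + 2xy + y², not x² + y², so the square root does not split this way.

Conclusion: No, this is NOT an identity.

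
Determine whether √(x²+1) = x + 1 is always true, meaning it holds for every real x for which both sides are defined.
No, this is NOT an identity.

Claim: √(x²+1) = x + 1.
Test a specific point where both sides are defined: x = 4.
LHS = √(x²+1) ≈ 4.1231
RHS = x + 1 ≈ 5.0000
Since 4.1231 ≠ 5.0000, the equation fails at this point, so it cannot hold for every real x for which both sides are defined.
(x+1)² = x² + 2x + 1 ≠ x² + 1 unless x = 0.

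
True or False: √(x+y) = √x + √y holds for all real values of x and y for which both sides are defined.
False.

Claim: √(x+y) = √x + √y.
Test a specific point where both sides are defined: x = 4, y = 4.
LHS = √(x+y) ≈ 2.8284
RHS = √x + √y ≈ 4.0000
Since 2.8284 ≠ 4.0000, the equation fails at this point, so it cannot hold for all real values of x and y for which both sides are defined.
Squaring the right side gives x + 2√(xy) + y, not x + y.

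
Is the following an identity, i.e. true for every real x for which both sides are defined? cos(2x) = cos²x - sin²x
Claim: cos(2x) = cos²x - sin²x.
Reasoning: Put y = x in the addition formula cos(x+y) = cos(x)cos(y) - sin(x)sin(y): cos(2x) = cos²x - sin²x.
So the two sides agree for every real x for which both sides are defined.

Conclusion: Yes, this is an identity.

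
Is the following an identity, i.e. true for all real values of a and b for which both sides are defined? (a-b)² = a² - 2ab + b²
Yes, this is an identity.

Claim: (a-b)² = a² - 2ab + b².
Reasoning: Expand: (a-b)² = (a-b)(a-b) = a·a - a·b - b·a + b·b = a² - 2ab + b².
So the two sides agree for all real values of a and b for which both sides are defined.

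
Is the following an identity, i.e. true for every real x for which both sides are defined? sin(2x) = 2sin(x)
No, this is NOT an identity.

Claim: sin(2x) = 2sin(x).
Test a specific point where both sides are defined: x = π/4.
LHS = sin(2x) ≈ 1.0000
RHS = 2sin(x) ≈ 1.4142
Since 1.0000 ≠ 1.4142, the equation fails at this point, so it cannot hold for every real x for which both sides are defined.
The correct double-angle formula is sin(2x) = 2sin(x)cos(x).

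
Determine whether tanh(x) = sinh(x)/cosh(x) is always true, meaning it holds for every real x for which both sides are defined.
Yes, this is an identity.

Claim: tanh(x) = sinh(x)/cosh(x).
Reasoning: tanh(x) is defined as sinh(x)/cosh(x) = (e^x - e^-x)/(e^x + e^-x); cosh(x) ≥ 1 is never zero, so this holds for every real x.
So the two sides agree for every real x for which both sides are defined.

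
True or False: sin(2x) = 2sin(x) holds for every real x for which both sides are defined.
Claim: sin(2x) = 2sin(x).
Test a specific point where both sides are defined: x = π/2.
LHS = sin(2x) ≈ 0.0000
RHS = 2sin(x) ≈ 2.0000
Since 0.0000 ≠ 2.0000, the equation fails at this point, so it cannot hold for every real x for which both sides are defined.
The correct double-angle formula is sin(2x) = 2sin(x)cos(x).

Conclusion: False.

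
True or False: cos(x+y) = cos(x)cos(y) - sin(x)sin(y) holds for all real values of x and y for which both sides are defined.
Claim: cos(x+y) = cos(x)cos(y) - sin(x)sin(y).
Reasoning: By Euler's formula e^(i(x+y)) = e^(ix)·e^(iy) = (cos x + i·sin x)(cos y + i·sin y). The real part of the left side is cos(x+y); the real part of the product is cos(x)cos(y) - sin(x)sin(y) (since i·i = -1).
So the two sides agree for all real values of x and y for which both sides are defined.

Conclusion: True.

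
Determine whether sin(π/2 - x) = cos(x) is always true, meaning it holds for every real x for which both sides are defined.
Yes, this is an identity.

Claim: sin(π/2 - x) = cos(x).
Reasoning: Use sin(u - v) = sin(u)cos(v) - cos(u)sin(v) with u = π/2, v = x: sin(π/2)cos(x) - cos(π/2)sin(x) = 1·cos(x) - 0·sin(x) = cos(x).
So the two sides agree for every real x for which both sides are defined.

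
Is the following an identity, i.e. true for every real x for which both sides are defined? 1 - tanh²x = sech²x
Yes, this is an identity.

Claim: 1 - tanh²x = sech²x.
Reasoning: Divide cosh²x - sinh²x = 1 through by cosh²x (never zero): 1 - tanh²x = 1/cosh²x = sech²x.
So the two sides agree for every real x for which both sides are defined.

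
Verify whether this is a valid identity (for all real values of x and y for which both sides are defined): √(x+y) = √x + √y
No, this is NOT an identity.

Claim: √(x+y) = √x + √y.
Test a specific point where both sides are defined: x = 2, y = 5.
LHS = √(x+y) ≈ 2.6458
RHS = √x + √y ≈ 3.6503
Since 2.6458 ≠ 3.6503, the equation fails at this point, so it cannot hold for all real values of x and y for which both sides are defined.
Squaring the right side gives x + 2√(xy) + y, not x + y.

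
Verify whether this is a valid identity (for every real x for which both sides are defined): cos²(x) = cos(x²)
No, this is NOT an identity.

Claim: cos²(x) = cos(x²).
Test a specific point where both sides are defined: x = -π/2.
LHS = cos²(x) ≈ 0.0000
RHS = cos(x²) ≈ -0.7812
Since 0.0000 ≠ -0.7812, the equation fails at this point, so it cannot hold for every real x for which both sides are defined.
cos²(x) means (cos x)², squaring the output; cos(x²) squares the input. These are different functions.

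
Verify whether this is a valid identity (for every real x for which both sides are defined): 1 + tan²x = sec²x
Claim: 1 + tan²x = sec²x.
Reasoning: Start from sin²x + cos²x = 1 and divide every term by cos²x (allowed wherever tan x and sec x are defined): tan²x + 1 = 1/cos²x = sec²x.
So the two sides agree for every real x for which both sides are defined.

Conclusion: Yes, this is an identity.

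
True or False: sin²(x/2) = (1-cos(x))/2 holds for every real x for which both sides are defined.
True.

Claim: sin²(x/2) = (1-cos(x))/2.
Reasoning: Use cos(2θ) = 1 - 2sin²θ with θ = x/2: cos(x) = 1 - 2sin²(x/2). Solving for sin²(x/2) gives (1 - cos(x))/2.
So the two sides agree for every real x for which both sides are defined.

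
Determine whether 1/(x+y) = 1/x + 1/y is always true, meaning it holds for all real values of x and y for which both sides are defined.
No, this is NOT an identity.

Claim: 1/(x+y) = 1/x + 1/y.
Test a specific point where both sides are defined: x = 4, y = 3/2.
LHS = 1/(x+y) ≈ 0.1818
RHS = 1/x + 1/y ≈ 0.9167
Since 0.1818 ≠ 0.9167, the equation fails at this point, so it cannot hold for all real values of x and y for which both sides are defined.
1/x + 1/y = (x+y)/(xy), which is not 1/(x+y).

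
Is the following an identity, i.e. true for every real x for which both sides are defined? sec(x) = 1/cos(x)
Claim: sec(x) = 1/cos(x).
Reasoning: sec(x) is by definition the reciprocal of cos(x), wherever cos(x) ≠ 0.
So the two sides agree for every real x for which both sides are defined.

Conclusion: Yes, this is an identity.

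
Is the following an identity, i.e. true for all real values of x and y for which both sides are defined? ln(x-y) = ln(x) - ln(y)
Claim: ln(x-y) = ln(x) - ln(y).
Test a specific point where both sides are defined: x = 4, y = 1/2.
LHS = ln(x-y) ≈ 1.2528
RHS = ln(x) - ln(y) ≈ 2.0794
Since 1.2528 ≠ 2.0794, the equation fails at this point, so it cannot hold for all real values of x and y for which both sides are defined.
ln(x) - ln(y) = ln(x/y), not ln(x-y).

Conclusion: No, this is NOT an identity.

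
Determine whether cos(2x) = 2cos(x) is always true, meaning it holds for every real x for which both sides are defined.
Claim: cos(2x) = 2cos(x).
Test a specific point where both sides are defined: x = π/3.
LHS = cos(2x) ≈ -0.5000
RHS = 2cos(x) ≈ 1.0000
Since -0.5000 ≠ 1.0000, the equation fails at this point, so it cannot hold for every real x for which both sides are defined.
The correct double-angle formula is cos(2x) = cos²x - sin²x.

Conclusion: No, this is NOT an identity.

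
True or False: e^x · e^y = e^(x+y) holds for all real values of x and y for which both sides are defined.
True.

Claim: e^x · e^y = e^(x+y).
Reasoning: This is the law of exponents for a common base: multiplying powers adds exponents. E.g. from the series, (Σ x^j/j!)(Σ y^k/k!) = Σ_m (Σ_{j+k=m} x^j y^k/(j!k!)) = Σ_m (x+y)^m/m! by the binomial theorem.
So the two sides agree for all real values of x and y for which both sides are defined.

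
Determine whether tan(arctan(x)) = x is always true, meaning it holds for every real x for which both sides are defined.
Yes, this is an identity.

Claim: tan(arctan(x)) = x.
Reasoning: For every real x, arctan(x) is by definition the angle in (-π/2, π/2) whose tangent equals x. Taking the tangent of that angle returns x.
So the two sides agree for every real x for which both sides are defined.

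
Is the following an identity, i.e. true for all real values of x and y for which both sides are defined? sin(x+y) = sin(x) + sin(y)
Claim: sin(x+y) = sin(x) + sin(y).
Test a specific point where both sides are defined: x = -π/3, y = 2π/3.
LHS = sin(x+y) ≈ 0.8660
RHS = sin(x) + sin(y) ≈ 0.0000
Since 0.8660 ≠ 0.0000, the equation fails at this point, so it cannot hold for all real values of x and y for which both sides are defined.
The correct expansion is sin(x+y) = sin(x)cos(y) + cos(x)sin(y); sine is not additive.

Conclusion: No, this is NOT an identity.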